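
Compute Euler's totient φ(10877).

10656

Factor: 10877 = 73 · 149.
φ(10877) = (73−1) · (149−1) = 72 · 148 = 10656.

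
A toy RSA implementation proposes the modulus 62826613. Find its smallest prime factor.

89

62826613 is odd.
Digit sum 34, not divisible by 3.
Ends in 3: not divisible by 5.
7: 62826613 = 7·8975230 + 3
11: 62826613 = 11·5711510 + 3
13: 62826613 = 13·4832816 + 5
17: 62826613 = 17·3695683 + 2
19: 62826613 = 19·3306663 + 16
23: 62826613 = 23·2731591 + 20
29: 62826613 = 29·2166434 + 27
31: 62826613 = 31·2026664 + 29
37: 62826613 = 37·1698016 + 21
41: 62826613 = 41·1532356 + 17
43: 62826613 = 43·1461084 + 1
47: 62826613 = 47·1336736 + 21
53: 62826613 = 53·1185407 + 42
59: 62826613 = 59·1064857 + 50
61: 62826613 = 61·1029944 + 29
67: 62826613 = 67·937710 + 43
71: 62826613 = 71·884881 + 62
73: 62826613 = 73·860638 + 39
79: 62826613 = 79·795273 + 46
83: 62826613 = 83·756947 + 12
89: 62826613 = 89·705917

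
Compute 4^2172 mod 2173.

1533

4^1 ≡ 4 (mod 2173)
4^2 ≡ 4^2 = 16 ≡ 16 (mod 2173)
4^4 ≡ 16^2 = 256 ≡ 256 (mod 2173)
4^8 ≡ 256^2 = 65536 ≡ 346 (mod 2173)
4^16 ≡ 346^2 = 119716 ≡ 201 (mod 2173)
4^32 ≡ 201^2 = 40401 ≡ 1287 (mod 2173)
4^64 ≡ 1287^2 = 1656369 ≡ 543 (mod 2173)
4^128 ≡ 543^2 = 294849 ≡ 1494 (mod 2173)
4^256 ≡ 1494^2 = 2232036 ≡ 365 (mod 2173)
4^512 ≡ 365^2 = 133225 ≡ 672 (mod 2173)
4^1024 ≡ 672^2 = 451584 ≡ 1773 (mod 2173)
4^2048 ≡ 1773^2 = 3143529 ≡ 1371 (mod 2173)
2172 = 2048 + 64 + 32 + 16 + 8 + 4 in binary powers of 2.
So 4^2172 ≡ 1371 · 543 · 1287 · 201 · 346 · 256 ≡ 1533 (mod 2173).
Since 1533 ≠ 1, base 4 is a Fermat witness: 2173 is composite.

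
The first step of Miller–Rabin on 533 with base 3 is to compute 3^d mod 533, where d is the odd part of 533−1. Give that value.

120

533 − 1 = 532 = 2^2 · 133, so d = 133.
3^1 ≡ 3 (mod 533)
3^2 ≡ 3^2 = 9 ≡ 9 (mod 533)
3^4 ≡ 9^2 = 81 ≡ 81 (mod 533)
3^8 ≡ 81^2 = 6561 ≡ 165 (mod 533)
3^16 ≡ 165^2 = 27225 ≡ 42 (mod 533)
3^32 ≡ 42^2 = 1764 ≡ 165 (mod 533)
3^64 ≡ 165^2 = 27225 ≡ 42 (mod 533)
3^128 ≡ 42^2 = 1764 ≡ 165 (mod 533)
133 = 128 + 4 + 1 in binary powers of 2.
So 3^133 ≡ 165 · 81 · 3 ≡ 120 (mod 533).
Squaring chain: 120 → 9; never reaches −1, so base 3 is a Miller–Rabin witness that 533 is composite.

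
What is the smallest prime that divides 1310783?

47

1310783 is odd.
Digit sum 23, not divisible by 3.
Ends in 3: not divisible by 5.
7: 1310783 = 7·187254 + 5
11: 1310783 = 11·119162 + 1
13: 1310783 = 13·100829 + 6
17: 1310783 = 17·77104 + 15
19: 1310783 = 19·68988 + 11
23: 1310783 = 23·56990 + 13
29: 1310783 = 29·45199 + 12
31: 1310783 = 31·42283 + 10
37: 1310783 = 37·35426 + 21
41: 1310783 = 41·31970 + 13
43: 1310783 = 43·30483 + 14
47: 1310783 = 47·27889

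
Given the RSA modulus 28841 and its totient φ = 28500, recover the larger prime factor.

191

φ(n) = (p−1)(q−1) = n − (p+q) + 1, so p + q = 28841 − 28500 + 1 = 342.
p and q are the roots of t² − 342t + 28841 = 0.
Discriminant: 342² − 4·28841 = 116964 − 115364 = 1600; √1600 = 40.
q = (342 − 40)/2 = 151, p = (342 + 40)/2 = 191.
Check: 151 · 191 = 28841.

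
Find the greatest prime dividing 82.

41

82 = 2 · 41
41 is prime.
So 82 = 2 · 41; the largest prime factor is 41.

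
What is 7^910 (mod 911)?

7^1 ≡ 7 (mod 911)
7^2 ≡ 7^2 = 49 ≡ 49 (mod 911)
7^4 ≡ 49^2 = 2401 ≡ 579 (mod 911)
7^8 ≡ 579^2 = 335241 ≡ 904 (mod 911)
7^16 ≡ 904^2 = 817216 ≡ 49 (mod 911)
7^32 ≡ 49^2 = 2401 ≡ 579 (mod 911)
7^64 ≡ 579^2 = 335241 ≡ 904 (mod 911)
7^128 ≡ 904^2 = 817216 ≡ 49 (mod 911)
7^256 ≡ 49^2 = 2401 ≡ 579 (mod 911)
7^512 ≡ 579^2 = 335241 ≡ 904 (mod 911)
910 = 512 + 256 + 128 + 8 + 4 + 2 in binary powers of 2.
So 7^910 ≡ 904 · 579 · 49 · 904 · 579 · 49 ≡ 1 (mod 911).
Since the result is 1, base 7 gives no evidence that 911 is composite.

1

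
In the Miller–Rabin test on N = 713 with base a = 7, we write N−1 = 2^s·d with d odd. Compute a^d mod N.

536

713 − 1 = 712 = 2^3 · 89, so d = 89.
7^1 ≡ 7 (mod 713)
7^2 ≡ 7^2 = 49 ≡ 49 (mod 713)
7^4 ≡ 49^2 = 2401 ≡ 262 (mod 713)
7^8 ≡ 262^2 = 68644 ≡ 196 (mod 713)
7^16 ≡ 196^2 = 38416 ≡ 627 (mod 713)
7^32 ≡ 627^2 = 393129 ≡ 266 (mod 713)
7^64 ≡ 266^2 = 70756 ≡ 169 (mod 713)
89 = 64 + 16 + 8 + 1 in binary powers of 2.
So 7^89 ≡ 169 · 627 · 196 · 7 ≡ 536 (mod 713).
Squaring chain: 536 → 670 → 423; never reaches −1, so base 7 is a Miller–Rabin witness that 713 is composite.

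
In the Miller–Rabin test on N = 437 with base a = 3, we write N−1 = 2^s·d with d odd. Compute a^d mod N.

437 − 1 = 436 = 2^2 · 109, so d = 109.
3^1 ≡ 3 (mod 437)
3^2 ≡ 3^2 = 9 ≡ 9 (mod 437)
3^4 ≡ 9^2 = 81 ≡ 81 (mod 437)
3^8 ≡ 81^2 = 6561 ≡ 6 (mod 437)
3^16 ≡ 6^2 = 36 ≡ 36 (mod 437)
3^32 ≡ 36^2 = 1296 ≡ 422 (mod 437)
3^64 ≡ 422^2 = 178084 ≡ 225 (mod 437)
109 = 64 + 32 + 8 + 4 + 1 in binary powers of 2.
So 3^109 ≡ 225 · 422 · 6 · 81 · 3 ≡ 307 (mod 437).
Squaring chain: 307 → 294; never reaches −1, so base 3 is a Miller–Rabin witness that 437 is composite.

307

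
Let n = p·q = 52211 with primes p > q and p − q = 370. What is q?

Since p = q + 370, we have 52211 = q(q + 370), so q² + 370q − 52211 = 0.
Discriminant: 370² + 4·52211 = 136900 + 208844 = 345744; √345744 = 588.
q = (−370 + 588)/2 = 109, and p = q + 370 = 479.
Check: 109 · 479 = 52211.

109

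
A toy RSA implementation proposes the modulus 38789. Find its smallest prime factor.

38789 is odd.
Digit sum 35, not divisible by 3.
Ends in 9: not divisible by 5.
7: 38789 = 7·5541 + 2
11: 38789 = 11·3526 + 3
13: 38789 = 13·2983 + 10
17: 38789 = 17·2281 + 12
19: 38789 = 19·2041 + 10
23: 38789 = 23·1686 + 11
29: 38789 = 29·1337 + 16
31: 38789 = 31·1251 + 8
37: 38789 = 37·1048 + 13
41: 38789 = 41·946 + 3
43: 38789 = 43·902 + 3
47: 38789 = 47·825 + 14
53: 38789 = 53·731 + 46
59: 38789 = 59·657 + 26
61: 38789 = 61·635 + 54
67: 38789 = 67·578 + 63
71: 38789 = 71·546 + 23
73: 38789 = 73·531 + 26
79: 38789 = 79·491

79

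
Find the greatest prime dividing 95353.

79

95353 = 17 · 5609
5609 = 71 · 79
79 is prime.
So 95353 = 17 · 71 · 79; the largest prime factor is 79.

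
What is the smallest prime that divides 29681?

29681 is odd.
Digit sum 26, not divisible by 3.
Ends in 1: not divisible by 5.
7: 29681 = 7·4240 + 1
11: 29681 = 11·2698 + 3
13: 29681 = 13·2283 + 2
17: 29681 = 17·1745 + 16
19: 29681 = 19·1562 + 3
23: 29681 = 23·1290 + 11
29: 29681 = 29·1023 + 14
31: 29681 = 31·957 + 14
37: 29681 = 37·802 + 7
41: 29681 = 41·723 + 38
43: 29681 = 43·690 + 11
47: 29681 = 47·631 + 24
53: 29681 = 53·560 + 1
59: 29681 = 59·503 + 4
61: 29681 = 61·486 + 35
67: 29681 = 67·443

67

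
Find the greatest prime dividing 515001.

79

515001 = 3 · 171667
171667 = 41 · 4187
4187 = 53 · 79
79 is prime.
So 515001 = 3 · 41 · 53 · 79; the largest prime factor is 79.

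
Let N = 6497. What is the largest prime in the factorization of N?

6497 = 73 · 89
89 is prime.
So 6497 = 73 · 89; the largest prime factor is 89.

89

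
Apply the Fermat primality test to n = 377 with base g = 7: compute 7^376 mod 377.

74

7^1 ≡ 7 (mod 377)
7^2 ≡ 7^2 = 49 ≡ 49 (mod 377)
7^4 ≡ 49^2 = 2401 ≡ 139 (mod 377)
7^8 ≡ 139^2 = 19321 ≡ 94 (mod 377)
7^16 ≡ 94^2 = 8836 ≡ 165 (mod 377)
7^32 ≡ 165^2 = 27225 ≡ 81 (mod 377)
7^64 ≡ 81^2 = 6561 ≡ 152 (mod 377)
7^128 ≡ 152^2 = 23104 ≡ 107 (mod 377)
7^256 ≡ 107^2 = 11449 ≡ 139 (mod 377)
376 = 256 + 64 + 32 + 16 + 8 in binary powers of 2.
So 7^376 ≡ 139 · 152 · 81 · 165 · 94 ≡ 74 (mod 377).
Since 74 ≠ 1, base 7 is a Fermat witness: 377 is composite.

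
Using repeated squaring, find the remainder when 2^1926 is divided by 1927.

2^1 ≡ 2 (mod 1927)
2^2 ≡ 2^2 = 4 ≡ 4 (mod 1927)
2^4 ≡ 4^2 = 16 ≡ 16 (mod 1927)
2^8 ≡ 16^2 = 256 ≡ 256 (mod 1927)
2^16 ≡ 256^2 = 65536 ≡ 18 (mod 1927)
2^32 ≡ 18^2 = 324 ≡ 324 (mod 1927)
2^64 ≡ 324^2 = 104976 ≡ 918 (mod 1927)
2^128 ≡ 918^2 = 842724 ≡ 625 (mod 1927)
2^256 ≡ 625^2 = 390625 ≡ 1371 (mod 1927)
2^512 ≡ 1371^2 = 1879641 ≡ 816 (mod 1927)
2^1024 ≡ 816^2 = 665856 ≡ 1041 (mod 1927)
1926 = 1024 + 512 + 256 + 128 + 4 + 2 in binary powers of 2.
So 2^1926 ≡ 1041 · 816 · 1371 · 625 · 16 · 4 ≡ 1540 (mod 1927).
Since 1540 ≠ 1, base 2 is a Fermat witness: 1927 is composite.

1540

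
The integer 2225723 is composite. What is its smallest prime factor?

43

2225723 is odd.
Digit sum 23, not divisible by 3.
Ends in 3: not divisible by 5.
7: 2225723 = 7·317960 + 3
11: 2225723 = 11·202338 + 5
13: 2225723 = 13·171209 + 6
17: 2225723 = 17·130924 + 15
19: 2225723 = 19·117143 + 6
23: 2225723 = 23·96770 + 13
29: 2225723 = 29·76749 + 2
31: 2225723 = 31·71797 + 16
37: 2225723 = 37·60154 + 25
41: 2225723 = 41·54285 + 38
43: 2225723 = 43·51761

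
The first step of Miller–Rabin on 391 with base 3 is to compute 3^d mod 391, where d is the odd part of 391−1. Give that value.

282

391 − 1 = 390 = 2^1 · 195, so d = 195.
3^1 ≡ 3 (mod 391)
3^2 ≡ 3^2 = 9 ≡ 9 (mod 391)
3^4 ≡ 9^2 = 81 ≡ 81 (mod 391)
3^8 ≡ 81^2 = 6561 ≡ 305 (mod 391)
3^16 ≡ 305^2 = 93025 ≡ 358 (mod 391)
3^32 ≡ 358^2 = 128164 ≡ 307 (mod 391)
3^64 ≡ 307^2 = 94249 ≡ 18 (mod 391)
3^128 ≡ 18^2 = 324 ≡ 324 (mod 391)
195 = 128 + 64 + 2 + 1 in binary powers of 2.
So 3^195 ≡ 324 · 18 · 9 · 3 ≡ 282 (mod 391).
Squaring chain: 282; never reaches −1, so base 3 is a Miller–Rabin witness that 391 is composite.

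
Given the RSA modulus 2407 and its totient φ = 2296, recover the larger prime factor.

φ(n) = (p−1)(q−1) = n − (p+q) + 1, so p + q = 2407 − 2296 + 1 = 112.
p and q are the roots of t² − 112t + 2407 = 0.
Discriminant: 112² − 4·2407 = 12544 − 9628 = 2916; √2916 = 54.
q = (112 − 54)/2 = 29, p = (112 + 54)/2 = 83.
Check: 29 · 83 = 2407.

83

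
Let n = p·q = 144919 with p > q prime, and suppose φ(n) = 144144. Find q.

φ(n) = (p−1)(q−1) = n − (p+q) + 1, so p + q = 144919 − 144144 + 1 = 776.
p and q are the roots of t² − 776t + 144919 = 0.
Discriminant: 776² − 4·144919 = 602176 − 579676 = 22500; √22500 = 150.
q = (776 − 150)/2 = 313, p = (776 + 150)/2 = 463.
Check: 313 · 463 = 144919.

313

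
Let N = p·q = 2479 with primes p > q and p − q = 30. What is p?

67

Since p = q + 30, we have 2479 = q(q + 30), so q² + 30q − 2479 = 0.
Discriminant: 30² + 4·2479 = 900 + 9916 = 10816; √10816 = 104.
q = (−30 + 104)/2 = 37, and p = q + 30 = 67.
Check: 37 · 67 = 2479.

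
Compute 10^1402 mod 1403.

10^1 ≡ 10 (mod 1403)
10^2 ≡ 10^2 = 100 ≡ 100 (mod 1403)
10^4 ≡ 100^2 = 10000 ≡ 179 (mod 1403)
10^8 ≡ 179^2 = 32041 ≡ 1175 (mod 1403)
10^16 ≡ 1175^2 = 1380625 ≡ 73 (mod 1403)
10^32 ≡ 73^2 = 5329 ≡ 1120 (mod 1403)
10^64 ≡ 1120^2 = 1254400 ≡ 118 (mod 1403)
10^128 ≡ 118^2 = 13924 ≡ 1297 (mod 1403)
10^256 ≡ 1297^2 = 1682209 ≡ 12 (mod 1403)
10^512 ≡ 12^2 = 144 ≡ 144 (mod 1403)
10^1024 ≡ 144^2 = 20736 ≡ 1094 (mod 1403)
1402 = 1024 + 256 + 64 + 32 + 16 + 8 + 2 in binary powers of 2.
So 10^1402 ≡ 1094 · 12 · 118 · 1120 · 73 · 1175 · 100 ≡ 1361 (mod 1403).
Since 1361 ≠ 1, base 10 is a Fermat witness: 1403 is composite.

1361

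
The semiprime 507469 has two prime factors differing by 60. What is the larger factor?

743

Since p = q + 60, we have 507469 = q(q + 60), so q² + 60q − 507469 = 0.
Discriminant: 60² + 4·507469 = 3600 + 2029876 = 2033476; √2033476 = 1426.
q = (−60 + 1426)/2 = 683, and p = q + 60 = 743.
Check: 683 · 743 = 507469.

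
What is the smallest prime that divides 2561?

13

2561 is odd.
Digit sum 14, not divisible by 3.
Ends in 1: not divisible by 5.
7: 2561 = 7·365 + 6
11: 2561 = 11·232 + 9
13: 2561 = 13·197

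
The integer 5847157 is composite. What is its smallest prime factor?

67

5847157 is odd.
Digit sum 37, not divisible by 3.
Ends in 7: not divisible by 5.
7: 5847157 = 7·835308 + 1
11: 5847157 = 11·531559 + 8
13: 5847157 = 13·449781 + 4
17: 5847157 = 17·343950 + 7
19: 5847157 = 19·307745 + 2
23: 5847157 = 23·254224 + 5
29: 5847157 = 29·201626 + 3
31: 5847157 = 31·188617 + 30
37: 5847157 = 37·158031 + 10
41: 5847157 = 41·142613 + 24
43: 5847157 = 43·135980 + 17
47: 5847157 = 47·124407 + 28
53: 5847157 = 53·110323 + 38
59: 5847157 = 59·99104 + 21
61: 5847157 = 61·95855 + 2
67: 5847157 = 67·87271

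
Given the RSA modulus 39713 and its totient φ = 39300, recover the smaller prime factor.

φ(n) = (p−1)(q−1) = n − (p+q) + 1, so p + q = 39713 − 39300 + 1 = 414.
p and q are the roots of t² − 414t + 39713 = 0.
Discriminant: 414² − 4·39713 = 171396 − 158852 = 12544; √12544 = 112.
q = (414 − 112)/2 = 151, p = (414 + 112)/2 = 263.
Check: 151 · 263 = 39713.

151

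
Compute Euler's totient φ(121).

110

Factor: 121 = 11^2.
φ(121) = 11^1·(11−1) = 110.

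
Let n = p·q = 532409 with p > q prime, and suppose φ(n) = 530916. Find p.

φ(n) = (p−1)(q−1) = n − (p+q) + 1, so p + q = 532409 − 530916 + 1 = 1494.
p and q are the roots of t² − 1494t + 532409 = 0.
Discriminant: 1494² − 4·532409 = 2232036 − 2129636 = 102400; √102400 = 320.
q = (1494 − 320)/2 = 587, p = (1494 + 320)/2 = 907.
Check: 587 · 907 = 532409.

907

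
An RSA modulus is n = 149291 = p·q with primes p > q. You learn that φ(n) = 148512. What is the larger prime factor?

443

φ(n) = (p−1)(q−1) = n − (p+q) + 1, so p + q = 149291 − 148512 + 1 = 780.
p and q are the roots of t² − 780t + 149291 = 0.
Discriminant: 780² − 4·149291 = 608400 − 597164 = 11236; √11236 = 106.
q = (780 − 106)/2 = 337, p = (780 + 106)/2 = 443.
Check: 337 · 443 = 149291.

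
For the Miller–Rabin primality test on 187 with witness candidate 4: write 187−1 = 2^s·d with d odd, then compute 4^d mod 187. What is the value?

187 − 1 = 186 = 2^1 · 93, so d = 93.
4^1 ≡ 4 (mod 187)
4^2 ≡ 4^2 = 16 ≡ 16 (mod 187)
4^4 ≡ 16^2 = 256 ≡ 69 (mod 187)
4^8 ≡ 69^2 = 4761 ≡ 86 (mod 187)
4^16 ≡ 86^2 = 7396 ≡ 103 (mod 187)
4^32 ≡ 103^2 = 10609 ≡ 137 (mod 187)
4^64 ≡ 137^2 = 18769 ≡ 69 (mod 187)
93 = 64 + 16 + 8 + 4 + 1 in binary powers of 2.
So 4^93 ≡ 69 · 103 · 86 · 69 · 4 ≡ 174 (mod 187).
Squaring chain: 174; never reaches −1, so base 4 is a Miller–Rabin witness that 187 is composite.

174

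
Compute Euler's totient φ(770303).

738720

Factor: 770303 = 37 · 109 · 191.
φ(770303) = (37−1) · (109−1) · (191−1) = 36 · 108 · 190 = 738720.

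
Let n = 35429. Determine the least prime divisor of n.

71

35429 is odd.
Digit sum 23, not divisible by 3.
Ends in 9: not divisible by 5.
7: 35429 = 7·5061 + 2
11: 35429 = 11·3220 + 9
13: 35429 = 13·2725 + 4
17: 35429 = 17·2084 + 1
19: 35429 = 19·1864 + 13
23: 35429 = 23·1540 + 9
29: 35429 = 29·1221 + 20
31: 35429 = 31·1142 + 27
37: 35429 = 37·957 + 20
41: 35429 = 41·864 + 5
43: 35429 = 43·823 + 40
47: 35429 = 47·753 + 38
53: 35429 = 53·668 + 25
59: 35429 = 59·600 + 29
61: 35429 = 61·580 + 49
67: 35429 = 67·528 + 53
71: 35429 = 71·499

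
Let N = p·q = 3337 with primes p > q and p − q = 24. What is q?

Since p = q + 24, we have 3337 = q(q + 24), so q² + 24q − 3337 = 0.
Discriminant: 24² + 4·3337 = 576 + 13348 = 13924; √13924 = 118.
q = (−24 + 118)/2 = 47, and p = q + 24 = 71.
Check: 47 · 71 = 3337.

47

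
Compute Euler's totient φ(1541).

Factor: 1541 = 23 · 67.
φ(1541) = (23−1) · (67−1) = 22 · 66 = 1452.

1452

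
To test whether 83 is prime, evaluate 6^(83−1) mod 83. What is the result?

6^1 ≡ 6 (mod 83)
6^2 ≡ 6^2 = 36 ≡ 36 (mod 83)
6^4 ≡ 36^2 = 1296 ≡ 51 (mod 83)
6^8 ≡ 51^2 = 2601 ≡ 28 (mod 83)
6^16 ≡ 28^2 = 784 ≡ 37 (mod 83)
6^32 ≡ 37^2 = 1369 ≡ 41 (mod 83)
6^64 ≡ 41^2 = 1681 ≡ 21 (mod 83)
82 = 64 + 16 + 2 in binary powers of 2.
So 6^82 ≡ 21 · 37 · 36 ≡ 1 (mod 83).
Since the result is 1, base 6 gives no evidence that 83 is composite.

1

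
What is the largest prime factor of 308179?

308179 = 47 · 6557
6557 = 79 · 83
83 is prime.
So 308179 = 47 · 79 · 83; the largest prime factor is 83.

83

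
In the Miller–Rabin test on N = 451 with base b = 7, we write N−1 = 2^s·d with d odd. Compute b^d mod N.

451 − 1 = 450 = 2^1 · 225, so d = 225.
7^1 ≡ 7 (mod 451)
7^2 ≡ 7^2 = 49 ≡ 49 (mod 451)
7^4 ≡ 49^2 = 2401 ≡ 146 (mod 451)
7^8 ≡ 146^2 = 21316 ≡ 119 (mod 451)
7^16 ≡ 119^2 = 14161 ≡ 180 (mod 451)
7^32 ≡ 180^2 = 32400 ≡ 379 (mod 451)
7^64 ≡ 379^2 = 143641 ≡ 223 (mod 451)
7^128 ≡ 223^2 = 49729 ≡ 119 (mod 451)
225 = 128 + 64 + 32 + 1 in binary powers of 2.
So 7^225 ≡ 119 · 223 · 379 · 7 ≡ 208 (mod 451).
Squaring chain: 208; never reaches −1, so base 7 is a Miller–Rabin witness that 451 is composite.

208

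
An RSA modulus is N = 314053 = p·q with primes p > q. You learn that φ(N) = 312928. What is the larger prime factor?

617

φ(n) = (p−1)(q−1) = n − (p+q) + 1, so p + q = 314053 − 312928 + 1 = 1126.
p and q are the roots of t² − 1126t + 314053 = 0.
Discriminant: 1126² − 4·314053 = 1267876 − 1256212 = 11664; √11664 = 108.
q = (1126 − 108)/2 = 509, p = (1126 + 108)/2 = 617.
Check: 509 · 617 = 314053.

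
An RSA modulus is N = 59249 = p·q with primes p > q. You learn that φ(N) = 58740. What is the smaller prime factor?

φ(n) = (p−1)(q−1) = n − (p+q) + 1, so p + q = 59249 − 58740 + 1 = 510.
p and q are the roots of t² − 510t + 59249 = 0.
Discriminant: 510² − 4·59249 = 260100 − 236996 = 23104; √23104 = 152.
q = (510 − 152)/2 = 179, p = (510 + 152)/2 = 331.
Check: 179 · 331 = 59249.

179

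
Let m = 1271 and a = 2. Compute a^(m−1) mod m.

1024

2^1 ≡ 2 (mod 1271)
2^2 ≡ 2^2 = 4 ≡ 4 (mod 1271)
2^4 ≡ 4^2 = 16 ≡ 16 (mod 1271)
2^8 ≡ 16^2 = 256 ≡ 256 (mod 1271)
2^16 ≡ 256^2 = 65536 ≡ 715 (mod 1271)
2^32 ≡ 715^2 = 511225 ≡ 283 (mod 1271)
2^64 ≡ 283^2 = 80089 ≡ 16 (mod 1271)
2^128 ≡ 16^2 = 256 ≡ 256 (mod 1271)
2^256 ≡ 256^2 = 65536 ≡ 715 (mod 1271)
2^512 ≡ 715^2 = 511225 ≡ 283 (mod 1271)
2^1024 ≡ 283^2 = 80089 ≡ 16 (mod 1271)
1270 = 1024 + 128 + 64 + 32 + 16 + 4 + 2 in binary powers of 2.
So 2^1270 ≡ 16 · 256 · 16 · 283 · 715 · 16 · 4 ≡ 1024 (mod 1271).
Since 1024 ≠ 1, base 2 is a Fermat witness: 1271 is composite.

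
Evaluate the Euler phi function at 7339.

Factor: 7339 = 41 · 179.
φ(7339) = (41−1) · (179−1) = 40 · 178 = 7120.

7120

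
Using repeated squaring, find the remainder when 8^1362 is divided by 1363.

573

8^1 ≡ 8 (mod 1363)
8^2 ≡ 8^2 = 64 ≡ 64 (mod 1363)
8^4 ≡ 64^2 = 4096 ≡ 7 (mod 1363)
8^8 ≡ 7^2 = 49 ≡ 49 (mod 1363)
8^16 ≡ 49^2 = 2401 ≡ 1038 (mod 1363)
8^32 ≡ 1038^2 = 1077444 ≡ 674 (mod 1363)
8^64 ≡ 674^2 = 454276 ≡ 397 (mod 1363)
8^128 ≡ 397^2 = 157609 ≡ 864 (mod 1363)
8^256 ≡ 864^2 = 746496 ≡ 935 (mod 1363)
8^512 ≡ 935^2 = 874225 ≡ 542 (mod 1363)
8^1024 ≡ 542^2 = 293764 ≡ 719 (mod 1363)
1362 = 1024 + 256 + 64 + 16 + 2 in binary powers of 2.
So 8^1362 ≡ 719 · 935 · 397 · 1038 · 64 ≡ 573 (mod 1363).
Since 573 ≠ 1, base 8 is a Fermat witness: 1363 is composite.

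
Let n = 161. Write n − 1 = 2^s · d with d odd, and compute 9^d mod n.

161 − 1 = 160 = 2^5 · 5, so d = 5.
9^1 ≡ 9 (mod 161)
9^2 ≡ 9^2 = 81 ≡ 81 (mod 161)
9^4 ≡ 81^2 = 6561 ≡ 121 (mod 161)
5 = 4 + 1 in binary powers of 2.
So 9^5 ≡ 121 · 9 ≡ 123 (mod 161).
Squaring chain: 123 → 156 → 25 → 142 → 39; never reaches −1, so base 9 is a Miller–Rabin witness that 161 is composite.

123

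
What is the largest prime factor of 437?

437 = 19 · 23
23 is prime.
So 437 = 19 · 23; the largest prime factor is 23.

23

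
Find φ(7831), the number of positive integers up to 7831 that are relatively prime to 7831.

Factor: 7831 = 41 · 191.
φ(7831) = (41−1) · (191−1) = 40 · 190 = 7600.

7600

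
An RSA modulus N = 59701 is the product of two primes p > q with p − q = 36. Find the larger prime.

Since p = q + 36, we have 59701 = q(q + 36), so q² + 36q − 59701 = 0.
Discriminant: 36² + 4·59701 = 1296 + 238804 = 240100; √240100 = 490.
q = (−36 + 490)/2 = 227, and p = q + 36 = 263.
Check: 227 · 263 = 59701.

263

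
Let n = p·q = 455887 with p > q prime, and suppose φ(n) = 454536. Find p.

φ(n) = (p−1)(q−1) = n − (p+q) + 1, so p + q = 455887 − 454536 + 1 = 1352.
p and q are the roots of t² − 1352t + 455887 = 0.
Discriminant: 1352² − 4·455887 = 1827904 − 1823548 = 4356; √4356 = 66.
q = (1352 − 66)/2 = 643, p = (1352 + 66)/2 = 709.
Check: 643 · 709 = 455887.

709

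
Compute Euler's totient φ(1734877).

Factor: 1734877 = 89 · 101 · 193.
φ(1734877) = (89−1) · (101−1) · (193−1) = 88 · 100 · 192 = 1689600.

1689600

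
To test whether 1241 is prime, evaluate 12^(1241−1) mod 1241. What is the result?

12^1 ≡ 12 (mod 1241)
12^2 ≡ 12^2 = 144 ≡ 144 (mod 1241)
12^4 ≡ 144^2 = 20736 ≡ 880 (mod 1241)
12^8 ≡ 880^2 = 774400 ≡ 16 (mod 1241)
12^16 ≡ 16^2 = 256 ≡ 256 (mod 1241)
12^32 ≡ 256^2 = 65536 ≡ 1004 (mod 1241)
12^64 ≡ 1004^2 = 1008016 ≡ 324 (mod 1241)
12^128 ≡ 324^2 = 104976 ≡ 732 (mod 1241)
12^256 ≡ 732^2 = 535824 ≡ 953 (mod 1241)
12^512 ≡ 953^2 = 908209 ≡ 1038 (mod 1241)
12^1024 ≡ 1038^2 = 1077444 ≡ 256 (mod 1241)
1240 = 1024 + 128 + 64 + 16 + 8 in binary powers of 2.
So 12^1240 ≡ 256 · 732 · 324 · 256 · 16 ≡ 475 (mod 1241).
Since 475 ≠ 1, base 12 is a Fermat witness: 1241 is composite.

475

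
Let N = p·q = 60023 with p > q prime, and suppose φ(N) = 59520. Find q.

193

φ(n) = (p−1)(q−1) = n − (p+q) + 1, so p + q = 60023 − 59520 + 1 = 504.
p and q are the roots of t² − 504t + 60023 = 0.
Discriminant: 504² − 4·60023 = 254016 − 240092 = 13924; √13924 = 118.
q = (504 − 118)/2 = 193, p = (504 + 118)/2 = 311.
Check: 193 · 311 = 60023.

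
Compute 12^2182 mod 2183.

164

12^1 ≡ 12 (mod 2183)
12^2 ≡ 12^2 = 144 ≡ 144 (mod 2183)
12^4 ≡ 144^2 = 20736 ≡ 1089 (mod 2183)
12^8 ≡ 1089^2 = 1185921 ≡ 552 (mod 2183)
12^16 ≡ 552^2 = 304704 ≡ 1267 (mod 2183)
12^32 ≡ 1267^2 = 1605289 ≡ 784 (mod 2183)
12^64 ≡ 784^2 = 614656 ≡ 1233 (mod 2183)
12^128 ≡ 1233^2 = 1520289 ≡ 921 (mod 2183)
12^256 ≡ 921^2 = 848241 ≡ 1237 (mod 2183)
12^512 ≡ 1237^2 = 1530169 ≡ 2069 (mod 2183)
12^1024 ≡ 2069^2 = 4280761 ≡ 2081 (mod 2183)
12^2048 ≡ 2081^2 = 4330561 ≡ 1672 (mod 2183)
2182 = 2048 + 128 + 4 + 2 in binary powers of 2.
So 12^2182 ≡ 1672 · 921 · 1089 · 144 ≡ 164 (mod 2183).
Since 164 ≠ 1, base 12 is a Fermat witness: 2183 is composite.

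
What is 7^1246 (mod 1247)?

552

7^1 ≡ 7 (mod 1247)
7^2 ≡ 7^2 = 49 ≡ 49 (mod 1247)
7^4 ≡ 49^2 = 2401 ≡ 1154 (mod 1247)
7^8 ≡ 1154^2 = 1331716 ≡ 1167 (mod 1247)
7^16 ≡ 1167^2 = 1361889 ≡ 165 (mod 1247)
7^32 ≡ 165^2 = 27225 ≡ 1038 (mod 1247)
7^64 ≡ 1038^2 = 1077444 ≡ 36 (mod 1247)
7^128 ≡ 36^2 = 1296 ≡ 49 (mod 1247)
7^256 ≡ 49^2 = 2401 ≡ 1154 (mod 1247)
7^512 ≡ 1154^2 = 1331716 ≡ 1167 (mod 1247)
7^1024 ≡ 1167^2 = 1361889 ≡ 165 (mod 1247)
1246 = 1024 + 128 + 64 + 16 + 8 + 4 + 2 in binary powers of 2.
So 7^1246 ≡ 165 · 49 · 36 · 165 · 1167 · 1154 · 49 ≡ 552 (mod 1247).
Since 552 ≠ 1, base 7 is a Fermat witness: 1247 is composite.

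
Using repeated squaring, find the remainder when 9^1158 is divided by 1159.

790

9^1 ≡ 9 (mod 1159)
9^2 ≡ 9^2 = 81 ≡ 81 (mod 1159)
9^4 ≡ 81^2 = 6561 ≡ 766 (mod 1159)
9^8 ≡ 766^2 = 586756 ≡ 302 (mod 1159)
9^16 ≡ 302^2 = 91204 ≡ 802 (mod 1159)
9^32 ≡ 802^2 = 643204 ≡ 1118 (mod 1159)
9^64 ≡ 1118^2 = 1249924 ≡ 522 (mod 1159)
9^128 ≡ 522^2 = 272484 ≡ 119 (mod 1159)
9^256 ≡ 119^2 = 14161 ≡ 253 (mod 1159)
9^512 ≡ 253^2 = 64009 ≡ 264 (mod 1159)
9^1024 ≡ 264^2 = 69696 ≡ 156 (mod 1159)
1158 = 1024 + 128 + 4 + 2 in binary powers of 2.
So 9^1158 ≡ 156 · 119 · 766 · 81 ≡ 790 (mod 1159).
Since 790 ≠ 1, base 9 is a Fermat witness: 1159 is composite.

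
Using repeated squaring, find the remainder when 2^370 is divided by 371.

170

2^1 ≡ 2 (mod 371)
2^2 ≡ 2^2 = 4 ≡ 4 (mod 371)
2^4 ≡ 4^2 = 16 ≡ 16 (mod 371)
2^8 ≡ 16^2 = 256 ≡ 256 (mod 371)
2^16 ≡ 256^2 = 65536 ≡ 240 (mod 371)
2^32 ≡ 240^2 = 57600 ≡ 95 (mod 371)
2^64 ≡ 95^2 = 9025 ≡ 121 (mod 371)
2^128 ≡ 121^2 = 14641 ≡ 172 (mod 371)
2^256 ≡ 172^2 = 29584 ≡ 275 (mod 371)
370 = 256 + 64 + 32 + 16 + 2 in binary powers of 2.
So 2^370 ≡ 275 · 121 · 95 · 240 · 4 ≡ 170 (mod 371).
Since 170 ≠ 1, base 2 is a Fermat witness: 371 is composite.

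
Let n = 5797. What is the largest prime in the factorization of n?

5797 = 11 · 527
527 = 17 · 31
31 is prime.
So 5797 = 11 · 17 · 31; the largest prime factor is 31.

31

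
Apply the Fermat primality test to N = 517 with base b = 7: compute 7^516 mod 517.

7^1 ≡ 7 (mod 517)
7^2 ≡ 7^2 = 49 ≡ 49 (mod 517)
7^4 ≡ 49^2 = 2401 ≡ 333 (mod 517)
7^8 ≡ 333^2 = 110889 ≡ 251 (mod 517)
7^16 ≡ 251^2 = 63001 ≡ 444 (mod 517)
7^32 ≡ 444^2 = 197136 ≡ 159 (mod 517)
7^64 ≡ 159^2 = 25281 ≡ 465 (mod 517)
7^128 ≡ 465^2 = 216225 ≡ 119 (mod 517)
7^256 ≡ 119^2 = 14161 ≡ 202 (mod 517)
7^512 ≡ 202^2 = 40804 ≡ 478 (mod 517)
516 = 512 + 4 in binary powers of 2.
So 7^516 ≡ 478 · 333 ≡ 455 (mod 517).
Since 455 ≠ 1, base 7 is a Fermat witness: 517 is composite.

455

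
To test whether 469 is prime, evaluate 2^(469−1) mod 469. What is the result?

64

2^1 ≡ 2 (mod 469)
2^2 ≡ 2^2 = 4 ≡ 4 (mod 469)
2^4 ≡ 4^2 = 16 ≡ 16 (mod 469)
2^8 ≡ 16^2 = 256 ≡ 256 (mod 469)
2^16 ≡ 256^2 = 65536 ≡ 345 (mod 469)
2^32 ≡ 345^2 = 119025 ≡ 368 (mod 469)
2^64 ≡ 368^2 = 135424 ≡ 352 (mod 469)
2^128 ≡ 352^2 = 123904 ≡ 88 (mod 469)
2^256 ≡ 88^2 = 7744 ≡ 240 (mod 469)
468 = 256 + 128 + 64 + 16 + 4 in binary powers of 2.
So 2^468 ≡ 240 · 88 · 352 · 345 · 16 ≡ 64 (mod 469).
Since 64 ≠ 1, base 2 is a Fermat witness: 469 is composite.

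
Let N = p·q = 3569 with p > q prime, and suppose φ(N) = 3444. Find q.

43

φ(n) = (p−1)(q−1) = n − (p+q) + 1, so p + q = 3569 − 3444 + 1 = 126.
p and q are the roots of t² − 126t + 3569 = 0.
Discriminant: 126² − 4·3569 = 15876 − 14276 = 1600; √1600 = 40.
q = (126 − 40)/2 = 43, p = (126 + 40)/2 = 83.
Check: 43 · 83 = 3569.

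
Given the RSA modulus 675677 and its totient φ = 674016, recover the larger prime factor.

φ(n) = (p−1)(q−1) = n − (p+q) + 1, so p + q = 675677 − 674016 + 1 = 1662.
p and q are the roots of t² − 1662t + 675677 = 0.
Discriminant: 1662² − 4·675677 = 2762244 − 2702708 = 59536; √59536 = 244.
q = (1662 − 244)/2 = 709, p = (1662 + 244)/2 = 953.
Check: 709 · 953 = 675677.

953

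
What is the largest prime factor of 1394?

41

1394 = 2 · 697
697 = 17 · 41
41 is prime.
So 1394 = 2 · 17 · 41; the largest prime factor is 41.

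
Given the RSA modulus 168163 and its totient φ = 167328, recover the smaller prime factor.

337

φ(n) = (p−1)(q−1) = n − (p+q) + 1, so p + q = 168163 − 167328 + 1 = 836.
p and q are the roots of t² − 836t + 168163 = 0.
Discriminant: 836² − 4·168163 = 698896 − 672652 = 26244; √26244 = 162.
q = (836 − 162)/2 = 337, p = (836 + 162)/2 = 499.
Check: 337 · 499 = 168163.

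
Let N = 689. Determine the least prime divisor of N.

13

689 is odd.
Digit sum 23, not divisible by 3.
Ends in 9: not divisible by 5.
7: 689 = 7·98 + 3
11: 689 = 11·62 + 7
13: 689 = 13·53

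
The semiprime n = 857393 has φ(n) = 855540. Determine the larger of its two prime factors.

φ(n) = (p−1)(q−1) = n − (p+q) + 1, so p + q = 857393 − 855540 + 1 = 1854.
p and q are the roots of t² − 1854t + 857393 = 0.
Discriminant: 1854² − 4·857393 = 3437316 − 3429572 = 7744; √7744 = 88.
q = (1854 − 88)/2 = 883, p = (1854 + 88)/2 = 971.
Check: 883 · 971 = 857393.

971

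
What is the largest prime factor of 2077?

2077 = 31 · 67
67 is prime.
So 2077 = 31 · 67; the largest prime factor is 67.

67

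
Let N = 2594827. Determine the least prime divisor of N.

53

2594827 is odd.
Digit sum 37, not divisible by 3.
Ends in 7: not divisible by 5.
7: 2594827 = 7·370689 + 4
11: 2594827 = 11·235893 + 4
13: 2594827 = 13·199602 + 1
17: 2594827 = 17·152636 + 15
19: 2594827 = 19·136569 + 16
23: 2594827 = 23·112818 + 13
29: 2594827 = 29·89476 + 23
31: 2594827 = 31·83704 + 3
37: 2594827 = 37·70130 + 17
41: 2594827 = 41·63288 + 19
43: 2594827 = 43·60344 + 35
47: 2594827 = 47·55209 + 4
53: 2594827 = 53·48959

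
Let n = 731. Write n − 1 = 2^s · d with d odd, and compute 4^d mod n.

731 − 1 = 730 = 2^1 · 365, so d = 365.
4^1 ≡ 4 (mod 731)
4^2 ≡ 4^2 = 16 ≡ 16 (mod 731)
4^4 ≡ 16^2 = 256 ≡ 256 (mod 731)
4^8 ≡ 256^2 = 65536 ≡ 477 (mod 731)
4^16 ≡ 477^2 = 227529 ≡ 188 (mod 731)
4^32 ≡ 188^2 = 35344 ≡ 256 (mod 731)
4^64 ≡ 256^2 = 65536 ≡ 477 (mod 731)
4^128 ≡ 477^2 = 227529 ≡ 188 (mod 731)
4^256 ≡ 188^2 = 35344 ≡ 256 (mod 731)
365 = 256 + 64 + 32 + 8 + 4 + 1 in binary powers of 2.
So 4^365 ≡ 256 · 477 · 256 · 477 · 256 · 4 ≡ 4 (mod 731).
Squaring chain: 4; never reaches −1, so base 4 is a Miller–Rabin witness that 731 is composite.

4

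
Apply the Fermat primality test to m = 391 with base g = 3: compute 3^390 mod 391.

3^1 ≡ 3 (mod 391)
3^2 ≡ 3^2 = 9 ≡ 9 (mod 391)
3^4 ≡ 9^2 = 81 ≡ 81 (mod 391)
3^8 ≡ 81^2 = 6561 ≡ 305 (mod 391)
3^16 ≡ 305^2 = 93025 ≡ 358 (mod 391)
3^32 ≡ 358^2 = 128164 ≡ 307 (mod 391)
3^64 ≡ 307^2 = 94249 ≡ 18 (mod 391)
3^128 ≡ 18^2 = 324 ≡ 324 (mod 391)
3^256 ≡ 324^2 = 104976 ≡ 188 (mod 391)
390 = 256 + 128 + 4 + 2 in binary powers of 2.
So 3^390 ≡ 188 · 324 · 81 · 9 ≡ 151 (mod 391).
Since 151 ≠ 1, base 3 is a Fermat witness: 391 is composite.

151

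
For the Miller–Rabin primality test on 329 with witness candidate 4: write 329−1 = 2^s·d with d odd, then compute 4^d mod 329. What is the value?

296

329 − 1 = 328 = 2^3 · 41, so d = 41.
4^1 ≡ 4 (mod 329)
4^2 ≡ 4^2 = 16 ≡ 16 (mod 329)
4^4 ≡ 16^2 = 256 ≡ 256 (mod 329)
4^8 ≡ 256^2 = 65536 ≡ 65 (mod 329)
4^16 ≡ 65^2 = 4225 ≡ 277 (mod 329)
4^32 ≡ 277^2 = 76729 ≡ 72 (mod 329)
41 = 32 + 8 + 1 in binary powers of 2.
So 4^41 ≡ 72 · 65 · 4 ≡ 296 (mod 329).
Squaring chain: 296 → 102 → 205; never reaches −1, so base 4 is a Miller–Rabin witness that 329 is composite.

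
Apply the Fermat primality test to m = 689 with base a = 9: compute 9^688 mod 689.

100

9^1 ≡ 9 (mod 689)
9^2 ≡ 9^2 = 81 ≡ 81 (mod 689)
9^4 ≡ 81^2 = 6561 ≡ 360 (mod 689)
9^8 ≡ 360^2 = 129600 ≡ 68 (mod 689)
9^16 ≡ 68^2 = 4624 ≡ 490 (mod 689)
9^32 ≡ 490^2 = 240100 ≡ 328 (mod 689)
9^64 ≡ 328^2 = 107584 ≡ 100 (mod 689)
9^128 ≡ 100^2 = 10000 ≡ 354 (mod 689)
9^256 ≡ 354^2 = 125316 ≡ 607 (mod 689)
9^512 ≡ 607^2 = 368449 ≡ 523 (mod 689)
688 = 512 + 128 + 32 + 16 in binary powers of 2.
So 9^688 ≡ 523 · 354 · 328 · 490 ≡ 100 (mod 689).
Since 100 ≠ 1, base 9 is a Fermat witness: 689 is composite.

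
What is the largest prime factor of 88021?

89

88021 = 23 · 3827
3827 = 43 · 89
89 is prime.
So 88021 = 23 · 43 · 89; the largest prime factor is 89.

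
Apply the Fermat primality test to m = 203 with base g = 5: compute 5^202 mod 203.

5^1 ≡ 5 (mod 203)
5^2 ≡ 5^2 = 25 ≡ 25 (mod 203)
5^4 ≡ 25^2 = 625 ≡ 16 (mod 203)
5^8 ≡ 16^2 = 256 ≡ 53 (mod 203)
5^16 ≡ 53^2 = 2809 ≡ 170 (mod 203)
5^32 ≡ 170^2 = 28900 ≡ 74 (mod 203)
5^64 ≡ 74^2 = 5476 ≡ 198 (mod 203)
5^128 ≡ 198^2 = 39204 ≡ 25 (mod 203)
202 = 128 + 64 + 8 + 2 in binary powers of 2.
So 5^202 ≡ 25 · 198 · 53 · 25 ≡ 23 (mod 203).
Since 23 ≠ 1, base 5 is a Fermat witness: 203 is composite.

23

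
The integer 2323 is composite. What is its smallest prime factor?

2323 is odd.
Digit sum 10, not divisible by 3.
Ends in 3: not divisible by 5.
7: 2323 = 7·331 + 6
11: 2323 = 11·211 + 2
13: 2323 = 13·178 + 9
17: 2323 = 17·136 + 11
19: 2323 = 19·122 + 5
23: 2323 = 23·101

23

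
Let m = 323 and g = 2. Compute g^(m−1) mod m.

157

2^1 ≡ 2 (mod 323)
2^2 ≡ 2^2 = 4 ≡ 4 (mod 323)
2^4 ≡ 4^2 = 16 ≡ 16 (mod 323)
2^8 ≡ 16^2 = 256 ≡ 256 (mod 323)
2^16 ≡ 256^2 = 65536 ≡ 290 (mod 323)
2^32 ≡ 290^2 = 84100 ≡ 120 (mod 323)
2^64 ≡ 120^2 = 14400 ≡ 188 (mod 323)
2^128 ≡ 188^2 = 35344 ≡ 137 (mod 323)
2^256 ≡ 137^2 = 18769 ≡ 35 (mod 323)
322 = 256 + 64 + 2 in binary powers of 2.
So 2^322 ≡ 35 · 188 · 4 ≡ 157 (mod 323).
Since 157 ≠ 1, base 2 is a Fermat witness: 323 is composite.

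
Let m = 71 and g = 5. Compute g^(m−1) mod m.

1

5^1 ≡ 5 (mod 71)
5^2 ≡ 5^2 = 25 ≡ 25 (mod 71)
5^4 ≡ 25^2 = 625 ≡ 57 (mod 71)
5^8 ≡ 57^2 = 3249 ≡ 54 (mod 71)
5^16 ≡ 54^2 = 2916 ≡ 5 (mod 71)
5^32 ≡ 5^2 = 25 ≡ 25 (mod 71)
5^64 ≡ 25^2 = 625 ≡ 57 (mod 71)
70 = 64 + 4 + 2 in binary powers of 2.
So 5^70 ≡ 57 · 57 · 25 ≡ 1 (mod 71).
Since the result is 1, base 5 gives no evidence that 71 is composite.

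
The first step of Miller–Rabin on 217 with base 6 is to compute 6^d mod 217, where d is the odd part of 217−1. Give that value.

217 − 1 = 216 = 2^3 · 27, so d = 27.
6^1 ≡ 6 (mod 217)
6^2 ≡ 6^2 = 36 ≡ 36 (mod 217)
6^4 ≡ 36^2 = 1296 ≡ 211 (mod 217)
6^8 ≡ 211^2 = 44521 ≡ 36 (mod 217)
6^16 ≡ 36^2 = 1296 ≡ 211 (mod 217)
27 = 16 + 8 + 2 + 1 in binary powers of 2.
So 6^27 ≡ 211 · 36 · 36 · 6 ≡ 216 (mod 217).
Since 6^d ≡ 216 (mod 217), base 6 does not prove 217 composite.

216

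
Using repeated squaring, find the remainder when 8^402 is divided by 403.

64

8^1 ≡ 8 (mod 403)
8^2 ≡ 8^2 = 64 ≡ 64 (mod 403)
8^4 ≡ 64^2 = 4096 ≡ 66 (mod 403)
8^8 ≡ 66^2 = 4356 ≡ 326 (mod 403)
8^16 ≡ 326^2 = 106276 ≡ 287 (mod 403)
8^32 ≡ 287^2 = 82369 ≡ 157 (mod 403)
8^64 ≡ 157^2 = 24649 ≡ 66 (mod 403)
8^128 ≡ 66^2 = 4356 ≡ 326 (mod 403)
8^256 ≡ 326^2 = 106276 ≡ 287 (mod 403)
402 = 256 + 128 + 16 + 2 in binary powers of 2.
So 8^402 ≡ 287 · 326 · 287 · 64 ≡ 64 (mod 403).
Since 64 ≠ 1, base 8 is a Fermat witness: 403 is composite.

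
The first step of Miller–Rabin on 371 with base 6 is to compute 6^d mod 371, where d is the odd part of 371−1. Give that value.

371 − 1 = 370 = 2^1 · 185, so d = 185.
6^1 ≡ 6 (mod 371)
6^2 ≡ 6^2 = 36 ≡ 36 (mod 371)
6^4 ≡ 36^2 = 1296 ≡ 183 (mod 371)
6^8 ≡ 183^2 = 33489 ≡ 99 (mod 371)
6^16 ≡ 99^2 = 9801 ≡ 155 (mod 371)
6^32 ≡ 155^2 = 24025 ≡ 281 (mod 371)
6^64 ≡ 281^2 = 78961 ≡ 309 (mod 371)
6^128 ≡ 309^2 = 95481 ≡ 134 (mod 371)
185 = 128 + 32 + 16 + 8 + 1 in binary powers of 2.
So 6^185 ≡ 134 · 281 · 155 · 99 · 6 ≡ 216 (mod 371).
Squaring chain: 216; never reaches −1, so base 6 is a Miller–Rabin witness that 371 is composite.

216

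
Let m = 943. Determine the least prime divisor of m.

943 is odd.
Digit sum 16, not divisible by 3.
Ends in 3: not divisible by 5.
7: 943 = 7·134 + 5
11: 943 = 11·85 + 8
13: 943 = 13·72 + 7
17: 943 = 17·55 + 8
19: 943 = 19·49 + 12
23: 943 = 23·41

23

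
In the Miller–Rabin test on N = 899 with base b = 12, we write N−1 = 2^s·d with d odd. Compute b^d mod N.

899 − 1 = 898 = 2^1 · 449, so d = 449.
12^1 ≡ 12 (mod 899)
12^2 ≡ 12^2 = 144 ≡ 144 (mod 899)
12^4 ≡ 144^2 = 20736 ≡ 59 (mod 899)
12^8 ≡ 59^2 = 3481 ≡ 784 (mod 899)
12^16 ≡ 784^2 = 614656 ≡ 639 (mod 899)
12^32 ≡ 639^2 = 408321 ≡ 175 (mod 899)
12^64 ≡ 175^2 = 30625 ≡ 59 (mod 899)
12^128 ≡ 59^2 = 3481 ≡ 784 (mod 899)
12^256 ≡ 784^2 = 614656 ≡ 639 (mod 899)
449 = 256 + 128 + 64 + 1 in binary powers of 2.
So 12^449 ≡ 639 · 784 · 59 · 12 ≡ 447 (mod 899).
Squaring chain: 447; never reaches −1, so base 12 is a Miller–Rabin witness that 899 is composite.

447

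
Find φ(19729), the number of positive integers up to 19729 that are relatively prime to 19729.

19440

Factor: 19729 = 109 · 181.
φ(19729) = (109−1) · (181−1) = 108 · 180 = 19440.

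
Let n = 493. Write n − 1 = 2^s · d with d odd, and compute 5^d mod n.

419

493 − 1 = 492 = 2^2 · 123, so d = 123.
5^1 ≡ 5 (mod 493)
5^2 ≡ 5^2 = 25 ≡ 25 (mod 493)
5^4 ≡ 25^2 = 625 ≡ 132 (mod 493)
5^8 ≡ 132^2 = 17424 ≡ 169 (mod 493)
5^16 ≡ 169^2 = 28561 ≡ 460 (mod 493)
5^32 ≡ 460^2 = 211600 ≡ 103 (mod 493)
5^64 ≡ 103^2 = 10609 ≡ 256 (mod 493)
123 = 64 + 32 + 16 + 8 + 2 + 1 in binary powers of 2.
So 5^123 ≡ 256 · 103 · 460 · 169 · 25 · 5 ≡ 419 (mod 493).
Squaring chain: 419 → 53; never reaches −1, so base 5 is a Miller–Rabin witness that 493 is composite.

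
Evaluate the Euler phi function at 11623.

Factor: 11623 = 59 · 197.
φ(11623) = (59−1) · (197−1) = 58 · 196 = 11368.

11368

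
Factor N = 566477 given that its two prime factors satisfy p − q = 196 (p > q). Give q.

661

Since p = q + 196, we have 566477 = q(q + 196), so q² + 196q − 566477 = 0.
Discriminant: 196² + 4·566477 = 38416 + 2265908 = 2304324; √2304324 = 1518.
q = (−196 + 1518)/2 = 661, and p = q + 196 = 857.
Check: 661 · 857 = 566477.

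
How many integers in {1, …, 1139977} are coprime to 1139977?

Factor: 1139977 = 53 · 137 · 157.
φ(1139977) = (53−1) · (137−1) · (157−1) = 52 · 136 · 156 = 1103232.

1103232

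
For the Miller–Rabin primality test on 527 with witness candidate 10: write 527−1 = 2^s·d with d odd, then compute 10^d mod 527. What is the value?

107

527 − 1 = 526 = 2^1 · 263, so d = 263.
10^1 ≡ 10 (mod 527)
10^2 ≡ 10^2 = 100 ≡ 100 (mod 527)
10^4 ≡ 100^2 = 10000 ≡ 514 (mod 527)
10^8 ≡ 514^2 = 264196 ≡ 169 (mod 527)
10^16 ≡ 169^2 = 28561 ≡ 103 (mod 527)
10^32 ≡ 103^2 = 10609 ≡ 69 (mod 527)
10^64 ≡ 69^2 = 4761 ≡ 18 (mod 527)
10^128 ≡ 18^2 = 324 ≡ 324 (mod 527)
10^256 ≡ 324^2 = 104976 ≡ 103 (mod 527)
263 = 256 + 4 + 2 + 1 in binary powers of 2.
So 10^263 ≡ 103 · 514 · 100 · 10 ≡ 107 (mod 527).
Squaring chain: 107; never reaches −1, so base 10 is a Miller–Rabin witness that 527 is composite.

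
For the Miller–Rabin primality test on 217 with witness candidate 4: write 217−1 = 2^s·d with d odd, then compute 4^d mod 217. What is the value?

78

217 − 1 = 216 = 2^3 · 27, so d = 27.
4^1 ≡ 4 (mod 217)
4^2 ≡ 4^2 = 16 ≡ 16 (mod 217)
4^4 ≡ 16^2 = 256 ≡ 39 (mod 217)
4^8 ≡ 39^2 = 1521 ≡ 2 (mod 217)
4^16 ≡ 2^2 = 4 ≡ 4 (mod 217)
27 = 16 + 8 + 2 + 1 in binary powers of 2.
So 4^27 ≡ 4 · 2 · 16 · 4 ≡ 78 (mod 217).
Squaring chain: 78 → 8 → 64; never reaches −1, so base 4 is a Miller–Rabin witness that 217 is composite.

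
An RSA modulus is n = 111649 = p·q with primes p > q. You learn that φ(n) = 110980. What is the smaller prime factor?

φ(n) = (p−1)(q−1) = n − (p+q) + 1, so p + q = 111649 − 110980 + 1 = 670.
p and q are the roots of t² − 670t + 111649 = 0.
Discriminant: 670² − 4·111649 = 448900 − 446596 = 2304; √2304 = 48.
q = (670 − 48)/2 = 311, p = (670 + 48)/2 = 359.
Check: 311 · 359 = 111649.

311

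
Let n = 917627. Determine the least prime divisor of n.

59

917627 is odd.
Digit sum 32, not divisible by 3.
Ends in 7: not divisible by 5.
7: 917627 = 7·131089 + 4
11: 917627 = 11·83420 + 7
13: 917627 = 13·70586 + 9
17: 917627 = 17·53978 + 1
19: 917627 = 19·48296 + 3
23: 917627 = 23·39896 + 19
29: 917627 = 29·31642 + 9
31: 917627 = 31·29600 + 27
37: 917627 = 37·24800 + 27
41: 917627 = 41·22381 + 6
43: 917627 = 43·21340 + 7
47: 917627 = 47·19523 + 46
53: 917627 = 53·17313 + 38
59: 917627 = 59·15553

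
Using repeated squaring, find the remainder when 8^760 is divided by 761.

8^1 ≡ 8 (mod 761)
8^2 ≡ 8^2 = 64 ≡ 64 (mod 761)
8^4 ≡ 64^2 = 4096 ≡ 291 (mod 761)
8^8 ≡ 291^2 = 84681 ≡ 210 (mod 761)
8^16 ≡ 210^2 = 44100 ≡ 723 (mod 761)
8^32 ≡ 723^2 = 522729 ≡ 683 (mod 761)
8^64 ≡ 683^2 = 466489 ≡ 757 (mod 761)
8^128 ≡ 757^2 = 573049 ≡ 16 (mod 761)
8^256 ≡ 16^2 = 256 ≡ 256 (mod 761)
8^512 ≡ 256^2 = 65536 ≡ 90 (mod 761)
760 = 512 + 128 + 64 + 32 + 16 + 8 in binary powers of 2.
So 8^760 ≡ 90 · 16 · 757 · 683 · 723 · 210 ≡ 1 (mod 761).
Since the result is 1, base 8 gives no evidence that 761 is composite.

1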